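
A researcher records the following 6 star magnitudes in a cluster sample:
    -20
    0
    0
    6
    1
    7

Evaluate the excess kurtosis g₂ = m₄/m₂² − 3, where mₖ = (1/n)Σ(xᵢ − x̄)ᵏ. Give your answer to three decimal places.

x̄ = -1.0000
Σ(xᵢ − x̄)² = 480.0000 ⇒ m₂ = 80.00000
Σ(xᵢ − x̄)⁴ = 136836.0000 ⇒ m₄ = 22806.00000
m₂² = 6400.00000
g₂ = m₄/m₂² − 3 = 3.56344 − 3 ≈ 0.563

0.563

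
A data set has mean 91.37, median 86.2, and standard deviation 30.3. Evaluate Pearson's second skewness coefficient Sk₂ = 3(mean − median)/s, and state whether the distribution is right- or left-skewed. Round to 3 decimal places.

0.512, right-skewed

Sk₂ = 3(91.37 − 86.2) / 30.3 = 3 × 5.1700 / 30.3
    = 15.5100 / 30.3 ≈ 0.512
Sk₂ > 0 ⇒ mean > median ⇒ right-skewed (positive skew).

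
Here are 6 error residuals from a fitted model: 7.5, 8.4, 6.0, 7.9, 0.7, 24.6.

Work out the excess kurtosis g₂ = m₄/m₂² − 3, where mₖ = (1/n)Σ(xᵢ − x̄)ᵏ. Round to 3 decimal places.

0.512

x̄ = 9.1833
Σ(xᵢ − x̄)² = 324.8683 ⇒ m₂ = 54.14472
Σ(xᵢ − x̄)⁴ = 61781.7949 ⇒ m₄ = 10296.96581
m₂² = 2931.65094
g₂ = m₄/m₂² − 3 = 3.51234 − 3 ≈ 0.512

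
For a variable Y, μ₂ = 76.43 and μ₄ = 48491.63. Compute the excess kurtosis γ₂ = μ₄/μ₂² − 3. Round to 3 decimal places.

μ₂² = 76.43² = 5841.54490
μ₄/μ₂² = 48491.63 / 5841.54490 = 8.30117
γ₂ = 8.30117 − 3 ≈ 5.301

5.301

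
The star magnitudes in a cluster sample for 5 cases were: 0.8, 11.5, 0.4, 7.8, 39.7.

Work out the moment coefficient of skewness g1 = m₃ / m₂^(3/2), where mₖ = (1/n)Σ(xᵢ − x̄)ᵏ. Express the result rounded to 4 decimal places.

1.1970

x̄ = (0.8 + 11.5 + 0.4 + 7.8 + 39.7) / 5 = 12.0400
deviations (xᵢ − x̄): -11.2400, -0.5400, -11.6400, -4.2400, 27.6600
Σ(xᵢ − x̄)² = 1045.1720 ⇒ m₂ = 1045.1720/5 = 209.03440
Σ(xᵢ − x̄)³ = 18088.4750 ⇒ m₃ = 18088.4750/5 = 3617.69501
m₂^(3/2) = 209.03440^(1.5) = 3022.22395
g1 = m₃ / m₂^(3/2) = 3617.69501 / 3022.22395 ≈ 1.1970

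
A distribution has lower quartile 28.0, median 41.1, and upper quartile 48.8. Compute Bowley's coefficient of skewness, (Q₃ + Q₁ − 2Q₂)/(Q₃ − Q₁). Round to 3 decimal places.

-0.260

numerator: Q₃ + Q₁ − 2Q₂ = 48.8 + 28.0 − 2×41.1 = -5.4000
denominator: Q₃ − Q₁ = 48.8 − 28.0 = 20.8000
Bowley skewness = -5.4000 / 20.8000 ≈ -0.260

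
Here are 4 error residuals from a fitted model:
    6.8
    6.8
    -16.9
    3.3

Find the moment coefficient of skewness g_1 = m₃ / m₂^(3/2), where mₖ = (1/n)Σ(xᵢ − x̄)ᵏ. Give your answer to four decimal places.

x̄ = (6.8 + 6.8 - 16.9 + 3.3) / 4 = 0.0000
deviations (xᵢ − x̄): 6.8000, 6.8000, -16.9000, 3.3000
Σ(xᵢ − x̄)² = 388.9800 ⇒ m₂ = 388.9800/4 = 97.24500
Σ(xᵢ − x̄)³ = -4162.0080 ⇒ m₃ = -4162.0080/4 = -1040.50200
m₂^(3/2) = 97.24500^(1.5) = 958.96095
g_1 = m₃ / m₂^(3/2) = -1040.50200 / 958.96095 ≈ -1.0850

-1.0850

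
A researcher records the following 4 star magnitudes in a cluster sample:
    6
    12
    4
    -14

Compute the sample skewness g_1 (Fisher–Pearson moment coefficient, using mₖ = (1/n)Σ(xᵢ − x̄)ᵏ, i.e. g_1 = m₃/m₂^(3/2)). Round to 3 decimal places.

x̄ = (6 + 12 + 4 - 14) / 4 = 2.0000
deviations (xᵢ − x̄): 4.0000, 10.0000, 2.0000, -16.0000
Σ(xᵢ − x̄)² = 376.0000 ⇒ m₂ = 376.0000/4 = 94.00000
Σ(xᵢ − x̄)³ = -3024.0000 ⇒ m₃ = -3024.0000/4 = -756.00000
m₂^(3/2) = 94.00000^(1.5) = 911.36381
g_1 = m₃ / m₂^(3/2) = -756.00000 / 911.36381 ≈ -0.830

-0.830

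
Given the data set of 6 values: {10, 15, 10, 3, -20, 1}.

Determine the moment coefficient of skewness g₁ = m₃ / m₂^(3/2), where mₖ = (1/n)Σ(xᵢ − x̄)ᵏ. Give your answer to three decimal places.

-1.153

x̄ = (10 + 15 + 10 + 3 - 20 + 1) / 6 = 3.1667
deviations (xᵢ − x̄): 6.8333, 11.8333, 6.8333, -0.1667, -23.1667, -2.1667
Σ(xᵢ − x̄)² = 774.8333 ⇒ m₂ = 774.8333/6 = 129.13889
Σ(xᵢ − x̄)³ = -10148.4444 ⇒ m₃ = -10148.4444/6 = -1691.40741
m₂^(3/2) = 129.13889^(1.5) = 1467.52520
g₁ = m₃ / m₂^(3/2) = -1691.40741 / 1467.52520 ≈ -1.153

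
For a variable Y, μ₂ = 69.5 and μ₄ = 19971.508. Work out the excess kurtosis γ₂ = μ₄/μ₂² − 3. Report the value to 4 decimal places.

μ₂² = 69.5² = 4830.25000
μ₄/μ₂² = 19971.508 / 4830.25000 = 4.13467
γ₂ = 4.13467 − 3 ≈ 1.1347

1.1347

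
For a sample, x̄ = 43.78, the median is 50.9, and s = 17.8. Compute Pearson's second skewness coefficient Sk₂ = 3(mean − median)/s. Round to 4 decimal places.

Sk₂ = 3(43.78 − 50.9) / 17.8 = 3 × -7.1200 / 17.8
    = -21.3600 / 17.8 ≈ -1.2000

-1.2000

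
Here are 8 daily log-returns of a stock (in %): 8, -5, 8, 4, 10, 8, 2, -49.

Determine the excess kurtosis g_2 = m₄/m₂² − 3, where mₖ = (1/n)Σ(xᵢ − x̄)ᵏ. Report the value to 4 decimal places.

x̄ = -1.7500
Σ(xᵢ − x̄)² = 2713.5000 ⇒ m₂ = 339.18750
Σ(xᵢ − x̄)⁴ = 5031909.6563 ⇒ m₄ = 628988.70703
m₂² = 115048.16016
g_2 = m₄/m₂² − 3 = 5.46718 − 3 ≈ 2.4672

2.4672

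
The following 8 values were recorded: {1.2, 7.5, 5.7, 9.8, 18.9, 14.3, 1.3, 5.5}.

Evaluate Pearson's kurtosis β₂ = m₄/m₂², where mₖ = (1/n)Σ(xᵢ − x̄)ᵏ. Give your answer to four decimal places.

2.2652

x̄ = 8.0250
Σ(xᵢ − x̄)² = 264.6550 ⇒ m₂ = 33.08187
Σ(xᵢ − x̄)⁴ = 19832.1815 ⇒ m₄ = 2479.02268
m₂² = 1094.41045
β₂ = m₄/m₂² = 2479.02268 / 1094.41045 ≈ 2.2652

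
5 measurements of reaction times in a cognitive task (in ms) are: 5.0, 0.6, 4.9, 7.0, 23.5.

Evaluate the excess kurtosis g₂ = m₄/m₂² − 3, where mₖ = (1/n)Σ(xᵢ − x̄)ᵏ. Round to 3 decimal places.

x̄ = 8.2000
Σ(xᵢ − x̄)² = 314.4200 ⇒ m₂ = 62.88400
Σ(xᵢ − x̄)⁴ = 58359.8690 ⇒ m₄ = 11671.97380
m₂² = 3954.39746
g₂ = m₄/m₂² − 3 = 2.95164 − 3 ≈ -0.048

-0.048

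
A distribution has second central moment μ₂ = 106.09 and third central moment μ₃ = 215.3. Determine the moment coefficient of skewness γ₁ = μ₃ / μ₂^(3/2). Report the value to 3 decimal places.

0.197

σ = √μ₂ = √106.09 = 10.30000
σ³ = μ₂^(3/2) = 1092.72700
γ₁ = μ₃/σ³ = 215.3 / 1092.72700 ≈ 0.197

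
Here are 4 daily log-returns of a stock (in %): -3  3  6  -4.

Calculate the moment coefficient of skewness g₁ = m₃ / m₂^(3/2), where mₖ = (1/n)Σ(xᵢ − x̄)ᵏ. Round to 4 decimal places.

x̄ = (-3 + 3 + 6 - 4) / 4 = 0.5000
deviations (xᵢ − x̄): -3.5000, 2.5000, 5.5000, -4.5000
Σ(xᵢ − x̄)² = 69.0000 ⇒ m₂ = 69.0000/4 = 17.25000
Σ(xᵢ − x̄)³ = 48.0000 ⇒ m₃ = 48.0000/4 = 12.00000
m₂^(3/2) = 17.25000^(1.5) = 71.64463
g₁ = m₃ / m₂^(3/2) = 12.00000 / 71.64463 ≈ 0.1675

0.1675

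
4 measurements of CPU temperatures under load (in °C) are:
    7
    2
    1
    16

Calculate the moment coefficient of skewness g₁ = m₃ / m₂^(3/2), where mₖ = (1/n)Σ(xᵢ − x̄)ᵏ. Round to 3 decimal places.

x̄ = (7 + 2 + 1 + 16) / 4 = 6.5000
deviations (xᵢ − x̄): 0.5000, -4.5000, -5.5000, 9.5000
Σ(xᵢ − x̄)² = 141.0000 ⇒ m₂ = 141.0000/4 = 35.25000
Σ(xᵢ − x̄)³ = 600.0000 ⇒ m₃ = 600.0000/4 = 150.00000
m₂^(3/2) = 35.25000^(1.5) = 209.28528
g₁ = m₃ / m₂^(3/2) = 150.00000 / 209.28528 ≈ 0.717

0.717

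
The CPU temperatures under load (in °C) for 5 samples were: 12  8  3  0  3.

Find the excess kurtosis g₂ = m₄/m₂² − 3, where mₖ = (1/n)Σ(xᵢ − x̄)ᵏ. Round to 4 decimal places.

-1.1942

x̄ = 5.2000
Σ(xᵢ − x̄)² = 90.8000 ⇒ m₂ = 18.16000
Σ(xᵢ − x̄)⁴ = 2977.6160 ⇒ m₄ = 595.52320
m₂² = 329.78560
g₂ = m₄/m₂² − 3 = 1.80579 − 3 ≈ -1.1942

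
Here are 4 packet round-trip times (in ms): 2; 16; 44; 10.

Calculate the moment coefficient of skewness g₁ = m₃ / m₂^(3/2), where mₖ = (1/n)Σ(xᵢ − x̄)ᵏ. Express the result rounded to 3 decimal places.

0.820

x̄ = (2 + 16 + 44 + 10) / 4 = 18.0000
deviations (xᵢ − x̄): -16.0000, -2.0000, 26.0000, -8.0000
Σ(xᵢ − x̄)² = 1000.0000 ⇒ m₂ = 1000.0000/4 = 250.00000
Σ(xᵢ − x̄)³ = 12960.0000 ⇒ m₃ = 12960.0000/4 = 3240.00000
m₂^(3/2) = 250.00000^(1.5) = 3952.84708
g₁ = m₃ / m₂^(3/2) = 3240.00000 / 3952.84708 ≈ 0.820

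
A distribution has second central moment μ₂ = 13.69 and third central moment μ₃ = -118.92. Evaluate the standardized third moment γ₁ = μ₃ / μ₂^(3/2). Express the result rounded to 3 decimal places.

σ = √μ₂ = √13.69 = 3.70000
σ³ = μ₂^(3/2) = 50.65300
γ₁ = μ₃/σ³ = -118.92 / 50.65300 ≈ -2.348

-2.348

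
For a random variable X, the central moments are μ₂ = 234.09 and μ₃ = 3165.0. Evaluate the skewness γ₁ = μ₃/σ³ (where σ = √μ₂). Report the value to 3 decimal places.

0.884

σ = √μ₂ = √234.09 = 15.30000
σ³ = μ₂^(3/2) = 3581.57700
γ₁ = μ₃/σ³ = 3165.0 / 3581.57700 ≈ 0.884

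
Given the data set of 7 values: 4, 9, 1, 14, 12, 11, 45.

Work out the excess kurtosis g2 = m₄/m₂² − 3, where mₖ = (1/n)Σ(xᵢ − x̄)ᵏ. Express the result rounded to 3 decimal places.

x̄ = 13.7143
Σ(xᵢ − x̄)² = 1267.4286 ⇒ m₂ = 181.06122
Σ(xᵢ − x̄)⁴ = 993635.2070 ⇒ m₄ = 141947.88671
m₂² = 32783.16701
g2 = m₄/m₂² − 3 = 4.32990 − 3 ≈ 1.330

1.330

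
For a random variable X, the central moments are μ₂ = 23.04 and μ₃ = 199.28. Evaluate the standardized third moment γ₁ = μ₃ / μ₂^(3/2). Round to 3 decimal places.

1.802

σ = √μ₂ = √23.04 = 4.80000
σ³ = μ₂^(3/2) = 110.59200
γ₁ = μ₃/σ³ = 199.28 / 110.59200 ≈ 1.802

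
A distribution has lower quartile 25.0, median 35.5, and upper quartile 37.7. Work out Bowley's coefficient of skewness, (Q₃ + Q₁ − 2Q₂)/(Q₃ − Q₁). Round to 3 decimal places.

numerator: Q₃ + Q₁ − 2Q₂ = 37.7 + 25.0 − 2×35.5 = -8.3000
denominator: Q₃ − Q₁ = 37.7 − 25.0 = 12.7000
Bowley skewness = -8.3000 / 12.7000 ≈ -0.654

-0.654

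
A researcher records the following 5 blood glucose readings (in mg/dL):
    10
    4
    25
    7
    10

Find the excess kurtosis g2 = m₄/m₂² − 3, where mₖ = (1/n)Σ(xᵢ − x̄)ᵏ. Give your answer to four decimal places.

-0.1570

x̄ = 11.2000
Σ(xᵢ − x̄)² = 262.8000 ⇒ m₂ = 52.56000
Σ(xᵢ − x̄)⁴ = 39270.0960 ⇒ m₄ = 7854.01920
m₂² = 2762.55360
g2 = m₄/m₂² − 3 = 2.84303 − 3 ≈ -0.1570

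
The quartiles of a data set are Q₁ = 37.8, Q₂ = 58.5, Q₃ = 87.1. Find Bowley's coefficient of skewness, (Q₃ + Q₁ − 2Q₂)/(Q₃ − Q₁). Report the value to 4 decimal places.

0.1602

numerator: Q₃ + Q₁ − 2Q₂ = 87.1 + 37.8 − 2×58.5 = 7.9000
denominator: Q₃ − Q₁ = 87.1 − 37.8 = 49.3000
Bowley skewness = 7.9000 / 49.3000 ≈ 0.1602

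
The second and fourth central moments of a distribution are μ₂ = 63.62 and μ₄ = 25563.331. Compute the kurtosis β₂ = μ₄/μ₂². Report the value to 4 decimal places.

μ₂² = 63.62² = 4047.50440
μ₄/μ₂² = 25563.331 / 4047.50440 = 6.31583
β₂ ≈ 6.3158

6.3158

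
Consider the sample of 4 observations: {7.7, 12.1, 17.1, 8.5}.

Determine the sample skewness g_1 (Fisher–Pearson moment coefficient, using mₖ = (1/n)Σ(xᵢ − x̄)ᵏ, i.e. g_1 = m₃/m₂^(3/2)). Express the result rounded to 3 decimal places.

x̄ = (7.7 + 12.1 + 17.1 + 8.5) / 4 = 11.3500
deviations (xᵢ − x̄): -3.6500, 0.7500, 5.7500, -2.8500
Σ(xᵢ − x̄)² = 55.0700 ⇒ m₂ = 55.0700/4 = 13.76750
Σ(xᵢ − x̄)³ = 118.7550 ⇒ m₃ = 118.7550/4 = 29.68875
m₂^(3/2) = 13.76750^(1.5) = 51.08373
g_1 = m₃ / m₂^(3/2) = 29.68875 / 51.08373 ≈ 0.581

0.581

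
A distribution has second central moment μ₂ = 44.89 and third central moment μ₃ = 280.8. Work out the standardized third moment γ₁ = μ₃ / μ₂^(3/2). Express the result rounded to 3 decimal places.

0.934

σ = √μ₂ = √44.89 = 6.70000
σ³ = μ₂^(3/2) = 300.76300
γ₁ = μ₃/σ³ = 280.8 / 300.76300 ≈ 0.934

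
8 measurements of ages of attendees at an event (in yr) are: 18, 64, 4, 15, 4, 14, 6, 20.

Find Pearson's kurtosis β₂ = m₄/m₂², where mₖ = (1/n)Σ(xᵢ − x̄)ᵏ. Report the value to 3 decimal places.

x̄ = 18.1250
Σ(xᵢ − x̄)² = 2680.8750 ⇒ m₂ = 335.10938
Σ(xᵢ − x̄)⁴ = 4530609.8379 ⇒ m₄ = 566326.22974
m₂² = 112298.29321
β₂ = m₄/m₂² = 566326.22974 / 112298.29321 ≈ 5.043

5.043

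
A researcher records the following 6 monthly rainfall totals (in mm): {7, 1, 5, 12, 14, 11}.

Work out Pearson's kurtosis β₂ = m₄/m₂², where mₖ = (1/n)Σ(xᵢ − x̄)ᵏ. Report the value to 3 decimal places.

1.804

x̄ = 8.3333
Σ(xᵢ − x̄)² = 119.3333 ⇒ m₂ = 19.88889
Σ(xᵢ − x̄)⁴ = 4281.1111 ⇒ m₄ = 713.51852
m₂² = 395.56790
β₂ = m₄/m₂² = 713.51852 / 395.56790 ≈ 1.804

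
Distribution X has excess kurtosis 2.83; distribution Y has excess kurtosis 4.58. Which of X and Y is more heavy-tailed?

Higher excess kurtosis ⇒ heavier tails relative to the normal distribution.
2.83 vs 4.58: the larger is 4.58, so Y has heavier tails.

Y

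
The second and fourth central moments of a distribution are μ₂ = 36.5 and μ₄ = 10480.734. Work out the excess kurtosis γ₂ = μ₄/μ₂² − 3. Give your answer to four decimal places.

μ₂² = 36.5² = 1332.25000
μ₄/μ₂² = 10480.734 / 1332.25000 = 7.86694
γ₂ = 7.86694 − 3 ≈ 4.8669

4.8669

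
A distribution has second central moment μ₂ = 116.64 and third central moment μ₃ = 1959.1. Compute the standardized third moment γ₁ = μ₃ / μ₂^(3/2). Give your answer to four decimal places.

1.5552

σ = √μ₂ = √116.64 = 10.80000
σ³ = μ₂^(3/2) = 1259.71200
γ₁ = μ₃/σ³ = 1959.1 / 1259.71200 ≈ 1.5552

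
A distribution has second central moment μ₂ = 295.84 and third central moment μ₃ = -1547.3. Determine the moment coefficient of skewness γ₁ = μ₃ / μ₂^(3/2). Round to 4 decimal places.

σ = √μ₂ = √295.84 = 17.20000
σ³ = μ₂^(3/2) = 5088.44800
γ₁ = μ₃/σ³ = -1547.3 / 5088.44800 ≈ -0.3041

-0.3041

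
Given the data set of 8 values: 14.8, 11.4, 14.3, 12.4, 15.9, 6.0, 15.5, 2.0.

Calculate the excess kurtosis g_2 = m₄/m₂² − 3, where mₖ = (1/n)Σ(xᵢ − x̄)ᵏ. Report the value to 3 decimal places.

x̄ = 11.5375
Σ(xᵢ − x̄)² = 175.3988 ⇒ m₂ = 21.92484
Σ(xᵢ − x̄)⁴ = 9995.5208 ⇒ m₄ = 1249.44010
m₂² = 480.69877
g_2 = m₄/m₂² − 3 = 2.59922 − 3 ≈ -0.401

-0.401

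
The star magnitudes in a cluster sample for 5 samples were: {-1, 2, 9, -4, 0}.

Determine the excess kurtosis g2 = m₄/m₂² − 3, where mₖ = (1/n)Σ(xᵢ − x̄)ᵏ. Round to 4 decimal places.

-0.5194

x̄ = 1.2000
Σ(xᵢ − x̄)² = 94.8000 ⇒ m₂ = 18.96000
Σ(xᵢ − x̄)⁴ = 4458.5760 ⇒ m₄ = 891.71520
m₂² = 359.48160
g2 = m₄/m₂² − 3 = 2.48056 − 3 ≈ -0.5194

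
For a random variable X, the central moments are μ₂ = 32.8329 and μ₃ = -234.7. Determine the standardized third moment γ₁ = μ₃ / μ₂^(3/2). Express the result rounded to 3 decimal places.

-1.248

σ = √μ₂ = √32.8329 = 5.73000
σ³ = μ₂^(3/2) = 188.13252
γ₁ = μ₃/σ³ = -234.7 / 188.13252 ≈ -1.248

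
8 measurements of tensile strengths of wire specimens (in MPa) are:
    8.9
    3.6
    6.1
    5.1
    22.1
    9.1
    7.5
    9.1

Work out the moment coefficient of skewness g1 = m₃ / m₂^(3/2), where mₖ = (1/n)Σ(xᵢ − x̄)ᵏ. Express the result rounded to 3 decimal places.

x̄ = (8.9 + 3.6 + 6.1 + 5.1 + 22.1 + 9.1 + 7.5 + 9.1) / 8 = 8.9375
deviations (xᵢ − x̄): -0.0375, -5.3375, -2.8375, -3.8375, 13.1625, 0.1625, -1.4375, 0.1625
Σ(xᵢ − x̄)² = 226.6388 ⇒ m₂ = 226.6388/8 = 28.32984
Σ(xᵢ − x̄)³ = 2046.0417 ⇒ m₃ = 2046.0417/8 = 255.75521
m₂^(3/2) = 28.32984^(1.5) = 150.78782
g1 = m₃ / m₂^(3/2) = 255.75521 / 150.78782 ≈ 1.696

1.696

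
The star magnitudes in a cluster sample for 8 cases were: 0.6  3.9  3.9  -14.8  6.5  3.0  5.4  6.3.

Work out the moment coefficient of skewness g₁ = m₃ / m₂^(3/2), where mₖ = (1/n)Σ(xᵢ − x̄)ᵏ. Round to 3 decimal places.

x̄ = (0.6 + 3.9 + 3.9 - 14.8 + 6.5 + 3.0 + 5.4 + 6.3) / 8 = 1.8500
deviations (xᵢ − x̄): -1.2500, 2.0500, 2.0500, -16.6500, 4.6500, 1.1500, 3.5500, 4.4500
Σ(xᵢ − x̄)² = 342.5400 ⇒ m₂ = 342.5400/8 = 42.81750
Σ(xᵢ − x̄)³ = -4365.5520 ⇒ m₃ = -4365.5520/8 = -545.69400
m₂^(3/2) = 42.81750^(1.5) = 280.17666
g₁ = m₃ / m₂^(3/2) = -545.69400 / 280.17666 ≈ -1.948

-1.948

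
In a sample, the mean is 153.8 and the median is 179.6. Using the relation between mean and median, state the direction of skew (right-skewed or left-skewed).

left-skewed

mean − median = 153.8 − 179.6 = -25.8
mean < median ⇒ the longer tail is on the left ⇒ left-skewed (negatively skewed).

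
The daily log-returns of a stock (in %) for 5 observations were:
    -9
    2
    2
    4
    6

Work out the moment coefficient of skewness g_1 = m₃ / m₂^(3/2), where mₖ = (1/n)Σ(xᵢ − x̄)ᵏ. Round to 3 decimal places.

-1.193

x̄ = (-9 + 2 + 2 + 4 + 6) / 5 = 1.0000
deviations (xᵢ − x̄): -10.0000, 1.0000, 1.0000, 3.0000, 5.0000
Σ(xᵢ − x̄)² = 136.0000 ⇒ m₂ = 136.0000/5 = 27.20000
Σ(xᵢ − x̄)³ = -846.0000 ⇒ m₃ = -846.0000/5 = -169.20000
m₂^(3/2) = 27.20000^(1.5) = 141.85784
g_1 = m₃ / m₂^(3/2) = -169.20000 / 141.85784 ≈ -1.193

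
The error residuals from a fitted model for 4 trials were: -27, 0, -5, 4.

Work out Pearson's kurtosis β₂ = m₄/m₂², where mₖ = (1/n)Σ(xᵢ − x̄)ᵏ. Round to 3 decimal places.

x̄ = -7.0000
Σ(xᵢ − x̄)² = 574.0000 ⇒ m₂ = 143.50000
Σ(xᵢ − x̄)⁴ = 177058.0000 ⇒ m₄ = 44264.50000
m₂² = 20592.25000
β₂ = m₄/m₂² = 44264.50000 / 20592.25000 ≈ 2.150

2.150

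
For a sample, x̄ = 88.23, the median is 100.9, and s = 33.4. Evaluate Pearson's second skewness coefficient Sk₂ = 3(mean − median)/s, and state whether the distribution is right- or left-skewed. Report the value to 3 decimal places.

-1.138, left-skewed

Sk₂ = 3(88.23 − 100.9) / 33.4 = 3 × -12.6700 / 33.4
    = -38.0100 / 33.4 ≈ -1.138
Sk₂ < 0 ⇒ mean < median ⇒ left-skewed (negative skew).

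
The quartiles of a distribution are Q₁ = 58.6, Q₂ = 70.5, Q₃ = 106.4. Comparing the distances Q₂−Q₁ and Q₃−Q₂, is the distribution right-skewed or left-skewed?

Q₂ − Q₁ = 11.9;  Q₃ − Q₂ = 35.9
Q₃ − Q₂ > Q₂ − Q₁ ⇒ the upper half is more spread out ⇒ right-skewed.

right-skewed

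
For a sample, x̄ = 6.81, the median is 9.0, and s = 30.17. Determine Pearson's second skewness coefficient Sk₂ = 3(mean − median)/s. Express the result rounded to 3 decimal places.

Sk₂ = 3(6.81 − 9.0) / 30.17 = 3 × -2.1900 / 30.17
    = -6.5700 / 30.17 ≈ -0.218

-0.218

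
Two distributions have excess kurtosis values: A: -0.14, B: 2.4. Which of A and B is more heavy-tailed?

Higher excess kurtosis ⇒ heavier tails relative to the normal distribution.
-0.14 vs 2.4: the larger is 2.4, so B has heavier tails. (B is leptokurtic — heavier-than-normal tails; the other is platykurtic.)

B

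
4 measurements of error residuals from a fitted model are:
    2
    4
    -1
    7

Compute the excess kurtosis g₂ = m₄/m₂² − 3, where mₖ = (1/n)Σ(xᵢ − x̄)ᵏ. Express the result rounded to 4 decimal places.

-1.2215

x̄ = 3.0000
Σ(xᵢ − x̄)² = 34.0000 ⇒ m₂ = 8.50000
Σ(xᵢ − x̄)⁴ = 514.0000 ⇒ m₄ = 128.50000
m₂² = 72.25000
g₂ = m₄/m₂² − 3 = 1.77855 − 3 ≈ -1.2215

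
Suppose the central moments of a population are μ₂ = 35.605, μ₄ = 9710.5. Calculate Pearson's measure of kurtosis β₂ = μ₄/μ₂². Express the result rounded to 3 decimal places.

7.660

μ₂² = 35.605² = 1267.71602
μ₄/μ₂² = 9710.5 / 1267.71602 = 7.65984
β₂ ≈ 7.660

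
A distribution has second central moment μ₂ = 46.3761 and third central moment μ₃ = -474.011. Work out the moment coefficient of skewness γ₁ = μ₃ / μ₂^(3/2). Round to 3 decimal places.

-1.501

σ = √μ₂ = √46.3761 = 6.81000
σ³ = μ₂^(3/2) = 315.82124
γ₁ = μ₃/σ³ = -474.011 / 315.82124 ≈ -1.501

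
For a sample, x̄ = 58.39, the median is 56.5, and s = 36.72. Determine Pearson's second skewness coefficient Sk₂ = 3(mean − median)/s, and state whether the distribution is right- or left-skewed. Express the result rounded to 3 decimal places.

0.154, right-skewed

Sk₂ = 3(58.39 − 56.5) / 36.72 = 3 × 1.8900 / 36.72
    = 5.6700 / 36.72 ≈ 0.154
Sk₂ > 0 ⇒ mean > median ⇒ right-skewed (positive skew).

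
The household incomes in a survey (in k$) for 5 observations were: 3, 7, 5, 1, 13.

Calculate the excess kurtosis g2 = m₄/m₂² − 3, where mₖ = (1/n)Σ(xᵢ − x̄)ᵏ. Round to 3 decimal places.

x̄ = 5.8000
Σ(xᵢ − x̄)² = 84.8000 ⇒ m₂ = 16.96000
Σ(xᵢ − x̄)⁴ = 3282.1760 ⇒ m₄ = 656.43520
m₂² = 287.64160
g2 = m₄/m₂² − 3 = 2.28213 − 3 ≈ -0.718

-0.718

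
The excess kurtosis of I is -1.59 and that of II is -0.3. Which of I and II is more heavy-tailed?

II

Higher excess kurtosis ⇒ heavier tails relative to the normal distribution.
-1.59 vs -0.3: the larger is -0.3, so II has heavier tails.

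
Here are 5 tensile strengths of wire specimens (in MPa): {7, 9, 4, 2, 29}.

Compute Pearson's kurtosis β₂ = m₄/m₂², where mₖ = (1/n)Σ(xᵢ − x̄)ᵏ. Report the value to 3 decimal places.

2.956

x̄ = 10.2000
Σ(xᵢ − x̄)² = 470.8000 ⇒ m₂ = 94.16000
Σ(xᵢ − x̄)⁴ = 131025.6160 ⇒ m₄ = 26205.12320
m₂² = 8866.10560
β₂ = m₄/m₂² = 26205.12320 / 8866.10560 ≈ 2.956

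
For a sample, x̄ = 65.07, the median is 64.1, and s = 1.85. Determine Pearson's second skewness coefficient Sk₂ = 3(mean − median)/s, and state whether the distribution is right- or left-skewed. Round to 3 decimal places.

1.573, right-skewed

Sk₂ = 3(65.07 − 64.1) / 1.85 = 3 × 0.9700 / 1.85
    = 2.9100 / 1.85 ≈ 1.573
Sk₂ > 0 ⇒ mean > median ⇒ right-skewed (positive skew).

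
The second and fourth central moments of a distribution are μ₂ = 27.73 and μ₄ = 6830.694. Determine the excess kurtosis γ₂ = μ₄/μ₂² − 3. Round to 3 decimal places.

μ₂² = 27.73² = 768.95290
μ₄/μ₂² = 6830.694 / 768.95290 = 8.88311
γ₂ = 8.88311 − 3 ≈ 5.883

5.883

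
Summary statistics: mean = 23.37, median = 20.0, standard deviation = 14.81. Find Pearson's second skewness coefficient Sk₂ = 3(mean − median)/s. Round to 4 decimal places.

0.6826

Sk₂ = 3(23.37 − 20.0) / 14.81 = 3 × 3.3700 / 14.81
    = 10.1100 / 14.81 ≈ 0.6826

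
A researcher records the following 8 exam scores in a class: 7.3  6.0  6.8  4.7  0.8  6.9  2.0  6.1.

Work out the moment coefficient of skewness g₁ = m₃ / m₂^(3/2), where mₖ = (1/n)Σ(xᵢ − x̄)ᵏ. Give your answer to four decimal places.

-0.8948

x̄ = (7.3 + 6.0 + 6.8 + 4.7 + 0.8 + 6.9 + 2.0 + 6.1) / 8 = 5.0750
deviations (xᵢ − x̄): 2.2250, 0.9250, 1.7250, -0.3750, -4.2750, 1.8250, -3.0750, 1.0250
Σ(xᵢ − x̄)² = 41.0350 ⇒ m₂ = 41.0350/8 = 5.12937
Σ(xᵢ − x̄)³ = -83.1623 ⇒ m₃ = -83.1623/8 = -10.39528
m₂^(3/2) = 5.12937^(1.5) = 11.61707
g₁ = m₃ / m₂^(3/2) = -10.39528 / 11.61707 ≈ -0.8948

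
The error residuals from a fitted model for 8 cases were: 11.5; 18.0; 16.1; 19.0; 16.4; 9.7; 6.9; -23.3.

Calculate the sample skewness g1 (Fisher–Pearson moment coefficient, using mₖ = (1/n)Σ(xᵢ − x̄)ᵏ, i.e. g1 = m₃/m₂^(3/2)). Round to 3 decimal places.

x̄ = (11.5 + 18.0 + 16.1 + 19.0 + 16.4 + 9.7 + 6.9 - 23.3) / 8 = 9.2875
deviations (xᵢ − x̄): 2.2125, 8.7125, 6.8125, 9.7125, 7.1125, 0.4125, -2.3875, -32.5875
Σ(xᵢ − x̄)² = 1339.9487 ⇒ m₂ = 1339.9487/8 = 167.49359
Σ(xᵢ − x̄)³ = -32355.3209 ⇒ m₃ = -32355.3209/8 = -4044.41511
m₂^(3/2) = 167.49359^(1.5) = 2167.69064
g1 = m₃ / m₂^(3/2) = -4044.41511 / 2167.69064 ≈ -1.866

-1.866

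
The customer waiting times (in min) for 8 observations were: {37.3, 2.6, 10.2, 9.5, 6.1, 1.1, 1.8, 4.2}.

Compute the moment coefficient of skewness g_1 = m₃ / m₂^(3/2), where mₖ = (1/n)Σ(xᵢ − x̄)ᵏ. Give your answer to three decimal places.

x̄ = (37.3 + 2.6 + 10.2 + 9.5 + 6.1 + 1.1 + 1.8 + 4.2) / 8 = 9.1000
deviations (xᵢ − x̄): 28.2000, -6.5000, 1.1000, 0.4000, -3.0000, -8.0000, -7.3000, -4.9000
Σ(xᵢ − x̄)² = 989.1600 ⇒ m₂ = 989.1600/8 = 123.64500
Σ(xᵢ − x̄)³ = 21106.8720 ⇒ m₃ = 21106.8720/8 = 2638.35900
m₂^(3/2) = 123.64500^(1.5) = 1374.88014
g_1 = m₃ / m₂^(3/2) = 2638.35900 / 1374.88014 ≈ 1.919

1.919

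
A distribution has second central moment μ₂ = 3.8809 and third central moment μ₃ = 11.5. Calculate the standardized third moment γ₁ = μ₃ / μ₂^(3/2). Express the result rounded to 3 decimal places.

1.504

σ = √μ₂ = √3.8809 = 1.97000
σ³ = μ₂^(3/2) = 7.64537
γ₁ = μ₃/σ³ = 11.5 / 7.64537 ≈ 1.504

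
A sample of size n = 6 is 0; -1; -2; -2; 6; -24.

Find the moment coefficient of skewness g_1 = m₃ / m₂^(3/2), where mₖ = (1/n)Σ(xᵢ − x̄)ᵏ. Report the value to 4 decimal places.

-1.4258

x̄ = (0 - 1 - 2 - 2 + 6 - 24) / 6 = -3.8333
deviations (xᵢ − x̄): 3.8333, 2.8333, 1.8333, 1.8333, 9.8333, -20.1667
Σ(xᵢ − x̄)² = 532.8333 ⇒ m₂ = 532.8333/6 = 88.80556
Σ(xᵢ − x̄)³ = -7159.4444 ⇒ m₃ = -7159.4444/6 = -1193.24074
m₂^(3/2) = 88.80556^(1.5) = 836.87425
g_1 = m₃ / m₂^(3/2) = -1193.24074 / 836.87425 ≈ -1.4258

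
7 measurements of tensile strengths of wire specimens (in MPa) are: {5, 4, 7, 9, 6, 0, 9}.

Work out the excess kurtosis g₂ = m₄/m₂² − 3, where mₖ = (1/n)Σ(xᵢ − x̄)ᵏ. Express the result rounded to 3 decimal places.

x̄ = 5.7143
Σ(xᵢ − x̄)² = 59.4286 ⇒ m₂ = 8.48980
Σ(xᵢ − x̄)⁴ = 1310.9621 ⇒ m₄ = 187.28030
m₂² = 72.07663
g₂ = m₄/m₂² − 3 = 2.59835 − 3 ≈ -0.402

-0.402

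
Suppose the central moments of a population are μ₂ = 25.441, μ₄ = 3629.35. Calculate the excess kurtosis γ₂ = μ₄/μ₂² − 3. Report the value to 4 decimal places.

2.6074

μ₂² = 25.441² = 647.24448
μ₄/μ₂² = 3629.35 / 647.24448 = 5.60739
γ₂ = 5.60739 − 3 ≈ 2.6074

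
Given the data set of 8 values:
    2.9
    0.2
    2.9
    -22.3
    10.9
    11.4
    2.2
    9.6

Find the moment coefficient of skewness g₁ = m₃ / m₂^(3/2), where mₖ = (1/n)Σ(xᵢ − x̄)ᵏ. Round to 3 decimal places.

x̄ = (2.9 + 0.2 + 2.9 - 22.3 + 10.9 + 11.4 + 2.2 + 9.6) / 8 = 2.2250
deviations (xᵢ − x̄): 0.6750, -2.0250, 0.6750, -24.5250, 8.6750, 9.1750, -0.0250, 7.3750
Σ(xᵢ − x̄)² = 820.3150 ⇒ m₂ = 820.3150/8 = 102.53938
Σ(xᵢ − x̄)³ = -12932.5478 ⇒ m₃ = -12932.5478/8 = -1616.56847
m₂^(3/2) = 102.53938^(1.5) = 1038.33143
g₁ = m₃ / m₂^(3/2) = -1616.56847 / 1038.33143 ≈ -1.557

-1.557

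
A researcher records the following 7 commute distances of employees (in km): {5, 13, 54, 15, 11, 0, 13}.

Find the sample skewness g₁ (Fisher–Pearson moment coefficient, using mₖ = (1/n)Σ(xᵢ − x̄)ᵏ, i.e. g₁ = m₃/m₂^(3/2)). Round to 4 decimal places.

x̄ = (5 + 13 + 54 + 15 + 11 + 0 + 13) / 7 = 15.8571
deviations (xᵢ − x̄): -10.8571, -2.8571, 38.1429, -0.8571, -4.8571, -15.8571, -2.8571
Σ(xᵢ − x̄)² = 1864.8571 ⇒ m₂ = 1864.8571/7 = 266.40816
Σ(xᵢ − x̄)³ = 50064.2449 ⇒ m₃ = 50064.2449/7 = 7152.03499
m₂^(3/2) = 266.40816^(1.5) = 4348.31795
g₁ = m₃ / m₂^(3/2) = 7152.03499 / 4348.31795 ≈ 1.6448

1.6448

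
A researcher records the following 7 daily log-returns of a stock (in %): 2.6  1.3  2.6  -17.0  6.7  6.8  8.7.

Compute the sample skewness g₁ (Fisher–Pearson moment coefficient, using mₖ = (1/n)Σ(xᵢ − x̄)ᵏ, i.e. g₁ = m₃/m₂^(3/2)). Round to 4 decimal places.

x̄ = (2.6 + 1.3 + 2.6 - 17.0 + 6.7 + 6.8 + 8.7) / 7 = 1.6714
deviations (xᵢ − x̄): 0.9286, -0.3714, 0.9286, -18.6714, 5.0286, 5.1286, 7.0286
Σ(xᵢ − x̄)² = 451.4743 ⇒ m₂ = 451.4743/7 = 64.49633
Σ(xᵢ − x̄)³ = -5898.4600 ⇒ m₃ = -5898.4600/7 = -842.63715
m₂^(3/2) = 64.49633^(1.5) = 517.96745
g₁ = m₃ / m₂^(3/2) = -842.63715 / 517.96745 ≈ -1.6268

-1.6268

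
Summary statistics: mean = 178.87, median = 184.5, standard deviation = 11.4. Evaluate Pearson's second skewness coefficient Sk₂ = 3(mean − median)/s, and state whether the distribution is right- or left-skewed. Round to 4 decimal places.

Sk₂ = 3(178.87 − 184.5) / 11.4 = 3 × -5.6300 / 11.4
    = -16.8900 / 11.4 ≈ -1.4816
Sk₂ < 0 ⇒ mean < median ⇒ left-skewed (negative skew).

-1.4816, left-skewed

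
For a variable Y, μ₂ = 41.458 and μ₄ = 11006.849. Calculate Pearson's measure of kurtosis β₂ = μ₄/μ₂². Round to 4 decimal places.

6.4039

μ₂² = 41.458² = 1718.76576
μ₄/μ₂² = 11006.849 / 1718.76576 = 6.40393
β₂ ≈ 6.4039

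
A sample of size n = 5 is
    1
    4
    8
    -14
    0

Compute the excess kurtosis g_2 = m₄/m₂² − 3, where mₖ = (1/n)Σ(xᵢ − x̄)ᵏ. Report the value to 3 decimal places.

x̄ = -0.2000
Σ(xᵢ − x̄)² = 276.8000 ⇒ m₂ = 55.36000
Σ(xᵢ − x̄)⁴ = 41101.8560 ⇒ m₄ = 8220.37120
m₂² = 3064.72960
g_2 = m₄/m₂² − 3 = 2.68225 − 3 ≈ -0.318

-0.318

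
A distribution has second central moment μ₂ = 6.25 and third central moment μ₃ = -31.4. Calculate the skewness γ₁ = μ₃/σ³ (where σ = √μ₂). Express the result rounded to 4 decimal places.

-2.0096

σ = √μ₂ = √6.25 = 2.50000
σ³ = μ₂^(3/2) = 15.62500
γ₁ = μ₃/σ³ = -31.4 / 15.62500 ≈ -2.0096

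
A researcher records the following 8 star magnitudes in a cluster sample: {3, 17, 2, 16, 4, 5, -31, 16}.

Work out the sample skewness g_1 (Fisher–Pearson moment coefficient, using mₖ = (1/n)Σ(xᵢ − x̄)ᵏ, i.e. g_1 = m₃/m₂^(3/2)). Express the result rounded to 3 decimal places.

-1.518

x̄ = (3 + 17 + 2 + 16 + 4 + 5 - 31 + 16) / 8 = 4.0000
deviations (xᵢ − x̄): -1.0000, 13.0000, -2.0000, 12.0000, 0.0000, 1.0000, -35.0000, 12.0000
Σ(xᵢ − x̄)² = 1688.0000 ⇒ m₂ = 1688.0000/8 = 211.00000
Σ(xᵢ − x̄)³ = -37230.0000 ⇒ m₃ = -37230.0000/8 = -4653.75000
m₂^(3/2) = 211.00000^(1.5) = 3064.95204
g_1 = m₃ / m₂^(3/2) = -4653.75000 / 3064.95204 ≈ -1.518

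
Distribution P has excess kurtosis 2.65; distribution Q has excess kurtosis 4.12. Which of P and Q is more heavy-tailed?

Q

Higher excess kurtosis ⇒ heavier tails relative to the normal distribution.
2.65 vs 4.12: the larger is 4.12, so Q has heavier tails.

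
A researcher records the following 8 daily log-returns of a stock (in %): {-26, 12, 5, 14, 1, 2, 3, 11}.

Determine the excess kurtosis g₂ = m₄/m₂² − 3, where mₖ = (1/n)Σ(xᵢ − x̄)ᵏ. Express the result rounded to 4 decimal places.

x̄ = 2.7500
Σ(xᵢ − x̄)² = 1115.5000 ⇒ m₂ = 139.43750
Σ(xᵢ − x̄)⁴ = 711212.4063 ⇒ m₄ = 88901.55078
m₂² = 19442.81641
g₂ = m₄/m₂² − 3 = 4.57246 − 3 ≈ 1.5725

1.5725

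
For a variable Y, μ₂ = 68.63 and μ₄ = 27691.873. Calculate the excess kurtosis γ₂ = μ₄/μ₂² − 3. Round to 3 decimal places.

2.879

μ₂² = 68.63² = 4710.07690
μ₄/μ₂² = 27691.873 / 4710.07690 = 5.87928
γ₂ = 5.87928 − 3 ≈ 2.879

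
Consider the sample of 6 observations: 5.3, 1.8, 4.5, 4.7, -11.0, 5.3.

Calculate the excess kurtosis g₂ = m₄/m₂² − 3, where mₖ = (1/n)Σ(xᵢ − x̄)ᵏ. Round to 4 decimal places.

0.8924

x̄ = 1.7667
Σ(xᵢ − x̄)² = 204.0333 ⇒ m₂ = 34.00556
Σ(xᵢ − x̄)⁴ = 27006.5924 ⇒ m₄ = 4501.09873
m₂² = 1156.37781
g₂ = m₄/m₂² − 3 = 3.89241 − 3 ≈ 0.8924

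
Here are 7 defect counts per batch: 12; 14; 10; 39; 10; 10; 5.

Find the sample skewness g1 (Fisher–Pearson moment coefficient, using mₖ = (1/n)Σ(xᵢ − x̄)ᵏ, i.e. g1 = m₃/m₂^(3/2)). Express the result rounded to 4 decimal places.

x̄ = (12 + 14 + 10 + 39 + 10 + 10 + 5) / 7 = 14.2857
deviations (xᵢ − x̄): -2.2857, -0.2857, -4.2857, 24.7143, -4.2857, -4.2857, -9.2857
Σ(xᵢ − x̄)² = 757.4286 ⇒ m₂ = 757.4286/7 = 108.20408
Σ(xᵢ − x̄)³ = 14046.6122 ⇒ m₃ = 14046.6122/7 = 2006.65889
m₂^(3/2) = 108.20408^(1.5) = 1125.55174
g1 = m₃ / m₂^(3/2) = 2006.65889 / 1125.55174 ≈ 1.7828

1.7828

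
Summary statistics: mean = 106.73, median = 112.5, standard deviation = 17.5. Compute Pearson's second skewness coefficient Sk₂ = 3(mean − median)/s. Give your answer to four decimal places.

Sk₂ = 3(106.73 − 112.5) / 17.5 = 3 × -5.7700 / 17.5
    = -17.3100 / 17.5 ≈ -0.9891

-0.9891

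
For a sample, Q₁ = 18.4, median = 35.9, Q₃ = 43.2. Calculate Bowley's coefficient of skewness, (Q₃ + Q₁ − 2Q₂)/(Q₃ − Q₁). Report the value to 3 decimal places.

-0.411

numerator: Q₃ + Q₁ − 2Q₂ = 43.2 + 18.4 − 2×35.9 = -10.2000
denominator: Q₃ − Q₁ = 43.2 − 18.4 = 24.8000
Bowley skewness = -10.2000 / 24.8000 ≈ -0.411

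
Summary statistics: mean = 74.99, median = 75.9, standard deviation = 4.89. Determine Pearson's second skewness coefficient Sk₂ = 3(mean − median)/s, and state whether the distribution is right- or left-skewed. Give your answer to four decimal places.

-0.5583, left-skewed

Sk₂ = 3(74.99 − 75.9) / 4.89 = 3 × -0.9100 / 4.89
    = -2.7300 / 4.89 ≈ -0.5583
Sk₂ < 0 ⇒ mean < median ⇒ left-skewed (negative skew).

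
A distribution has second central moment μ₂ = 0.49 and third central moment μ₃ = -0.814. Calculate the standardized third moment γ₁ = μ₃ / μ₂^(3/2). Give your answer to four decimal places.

σ = √μ₂ = √0.49 = 0.70000
σ³ = μ₂^(3/2) = 0.34300
γ₁ = μ₃/σ³ = -0.814 / 0.34300 ≈ -2.3732

-2.3732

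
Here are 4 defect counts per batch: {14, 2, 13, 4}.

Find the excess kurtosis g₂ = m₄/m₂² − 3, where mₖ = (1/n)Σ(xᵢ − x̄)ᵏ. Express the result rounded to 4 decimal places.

x̄ = 8.2500
Σ(xᵢ − x̄)² = 112.7500 ⇒ m₂ = 28.18750
Σ(xᵢ − x̄)⁴ = 3454.3281 ⇒ m₄ = 863.58203
m₂² = 794.53516
g₂ = m₄/m₂² − 3 = 1.08690 − 3 ≈ -1.9131

-1.9131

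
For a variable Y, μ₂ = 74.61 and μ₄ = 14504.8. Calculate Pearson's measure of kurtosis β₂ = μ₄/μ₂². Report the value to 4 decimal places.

μ₂² = 74.61² = 5566.65210
μ₄/μ₂² = 14504.8 / 5566.65210 = 2.60566
β₂ ≈ 2.6057

2.6057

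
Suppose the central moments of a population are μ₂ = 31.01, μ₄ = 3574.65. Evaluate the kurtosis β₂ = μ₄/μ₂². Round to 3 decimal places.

3.717

μ₂² = 31.01² = 961.62010
μ₄/μ₂² = 3574.65 / 961.62010 = 3.71732
β₂ ≈ 3.717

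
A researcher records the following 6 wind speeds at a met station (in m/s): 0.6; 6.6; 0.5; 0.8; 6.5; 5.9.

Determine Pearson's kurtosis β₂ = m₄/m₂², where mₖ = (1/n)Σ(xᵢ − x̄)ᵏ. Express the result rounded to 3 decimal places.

1.025

x̄ = 3.4833
Σ(xᵢ − x̄)² = 49.0683 ⇒ m₂ = 8.17806
Σ(xᵢ − x̄)⁴ = 411.4532 ⇒ m₄ = 68.57554
m₂² = 66.88059
β₂ = m₄/m₂² = 68.57554 / 66.88059 ≈ 1.025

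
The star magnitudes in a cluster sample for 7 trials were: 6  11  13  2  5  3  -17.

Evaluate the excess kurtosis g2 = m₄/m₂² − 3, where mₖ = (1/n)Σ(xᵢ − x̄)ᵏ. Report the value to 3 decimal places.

x̄ = 3.2857
Σ(xᵢ − x̄)² = 577.4286 ⇒ m₂ = 82.48980
Σ(xᵢ − x̄)⁴ = 181852.9621 ⇒ m₄ = 25978.99459
m₂² = 6804.56643
g2 = m₄/m₂² − 3 = 3.81788 − 3 ≈ 0.818

0.818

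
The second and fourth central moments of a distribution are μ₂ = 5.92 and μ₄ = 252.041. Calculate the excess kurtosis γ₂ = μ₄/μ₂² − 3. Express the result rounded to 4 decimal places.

4.1916

μ₂² = 5.92² = 35.04640
μ₄/μ₂² = 252.041 / 35.04640 = 7.19164
γ₂ = 7.19164 − 3 ≈ 4.1916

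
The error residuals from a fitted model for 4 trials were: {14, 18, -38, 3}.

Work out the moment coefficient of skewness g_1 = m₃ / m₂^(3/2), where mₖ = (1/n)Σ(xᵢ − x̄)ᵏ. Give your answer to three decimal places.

-0.956

x̄ = (14 + 18 - 38 + 3) / 4 = -0.7500
deviations (xᵢ − x̄): 14.7500, 18.7500, -37.2500, 3.7500
Σ(xᵢ − x̄)² = 1970.7500 ⇒ m₂ = 1970.7500/4 = 492.68750
Σ(xᵢ − x̄)³ = -41833.1250 ⇒ m₃ = -41833.1250/4 = -10458.28125
m₂^(3/2) = 492.68750^(1.5) = 10935.97014
g_1 = m₃ / m₂^(3/2) = -10458.28125 / 10935.97014 ≈ -0.956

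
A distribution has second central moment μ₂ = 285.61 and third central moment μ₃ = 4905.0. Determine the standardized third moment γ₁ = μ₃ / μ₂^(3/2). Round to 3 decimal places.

1.016

σ = √μ₂ = √285.61 = 16.90000
σ³ = μ₂^(3/2) = 4826.80900
γ₁ = μ₃/σ³ = 4905.0 / 4826.80900 ≈ 1.016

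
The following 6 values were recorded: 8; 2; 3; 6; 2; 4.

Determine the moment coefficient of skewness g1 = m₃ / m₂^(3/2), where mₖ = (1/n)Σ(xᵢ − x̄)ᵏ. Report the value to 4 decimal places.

x̄ = (8 + 2 + 3 + 6 + 2 + 4) / 6 = 4.1667
deviations (xᵢ − x̄): 3.8333, -2.1667, -1.1667, 1.8333, -2.1667, -0.1667
Σ(xᵢ − x̄)² = 28.8333 ⇒ m₂ = 28.8333/6 = 4.80556
Σ(xᵢ − x̄)³ = 40.5556 ⇒ m₃ = 40.5556/6 = 6.75926
m₂^(3/2) = 4.80556^(1.5) = 10.53454
g1 = m₃ / m₂^(3/2) = 6.75926 / 10.53454 ≈ 0.6416

0.6416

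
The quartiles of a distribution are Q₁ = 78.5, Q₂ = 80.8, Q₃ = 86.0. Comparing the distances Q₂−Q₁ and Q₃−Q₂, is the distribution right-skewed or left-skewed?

Q₂ − Q₁ = 2.3;  Q₃ − Q₂ = 5.2
Q₃ − Q₂ > Q₂ − Q₁ ⇒ the upper half is more spread out ⇒ right-skewed.

right-skewed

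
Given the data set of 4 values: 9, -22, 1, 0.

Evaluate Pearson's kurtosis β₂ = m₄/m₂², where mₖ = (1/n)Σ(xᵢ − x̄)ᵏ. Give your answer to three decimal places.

x̄ = -3.0000
Σ(xᵢ − x̄)² = 530.0000 ⇒ m₂ = 132.50000
Σ(xᵢ − x̄)⁴ = 151394.0000 ⇒ m₄ = 37848.50000
m₂² = 17556.25000
β₂ = m₄/m₂² = 37848.50000 / 17556.25000 ≈ 2.156

2.156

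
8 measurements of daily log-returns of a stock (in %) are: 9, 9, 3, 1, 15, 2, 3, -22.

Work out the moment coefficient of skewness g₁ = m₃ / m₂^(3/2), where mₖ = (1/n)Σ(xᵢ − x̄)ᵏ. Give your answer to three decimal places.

-1.408

x̄ = (9 + 9 + 3 + 1 + 15 + 2 + 3 - 22) / 8 = 2.5000
deviations (xᵢ − x̄): 6.5000, 6.5000, 0.5000, -1.5000, 12.5000, -0.5000, 0.5000, -24.5000
Σ(xᵢ − x̄)² = 844.0000 ⇒ m₂ = 844.0000/8 = 105.50000
Σ(xᵢ − x̄)³ = -12207.0000 ⇒ m₃ = -12207.0000/8 = -1525.87500
m₂^(3/2) = 105.50000^(1.5) = 1083.62419
g₁ = m₃ / m₂^(3/2) = -1525.87500 / 1083.62419 ≈ -1.408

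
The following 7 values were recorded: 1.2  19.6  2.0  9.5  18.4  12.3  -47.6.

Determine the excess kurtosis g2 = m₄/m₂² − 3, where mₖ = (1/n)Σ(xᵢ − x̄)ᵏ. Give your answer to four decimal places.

x̄ = 2.2000
Σ(xᵢ − x̄)² = 3201.5800 ⇒ m₂ = 457.36857
Σ(xᵢ − x̄)⁴ = 6324383.6386 ⇒ m₄ = 903483.37694
m₂² = 209186.01013
g2 = m₄/m₂² − 3 = 4.31904 − 3 ≈ 1.3190

1.3190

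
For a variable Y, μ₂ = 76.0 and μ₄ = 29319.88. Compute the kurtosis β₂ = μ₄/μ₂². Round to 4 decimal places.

5.0762

μ₂² = 76.0² = 5776.00000
μ₄/μ₂² = 29319.88 / 5776.00000 = 5.07616
β₂ ≈ 5.0762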